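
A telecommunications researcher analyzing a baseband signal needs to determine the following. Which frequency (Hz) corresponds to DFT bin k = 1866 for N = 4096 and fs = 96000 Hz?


Frequency of DFT bin k:
f_k = k * fs / N
    = 1866 * 96000 / 4096
    = 179136000 / 4096
    = 43734.375 Hz

43734.375 Hz


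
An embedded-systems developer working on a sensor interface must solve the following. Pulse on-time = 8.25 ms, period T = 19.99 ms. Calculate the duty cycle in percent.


Duty cycle as a percentage:
DC = (t_on / T) * 100
   = (8.25 / 19.99) * 100
   = 0.412706 * 100
   = 41.27 %

41.27 %


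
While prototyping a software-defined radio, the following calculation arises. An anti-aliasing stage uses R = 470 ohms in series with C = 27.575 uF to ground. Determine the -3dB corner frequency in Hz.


Cutoff frequency of a first-order RC filter:
fc = 1 / (2 * pi * R * C)
C = 27.575 uF = 2.7575e-05 F
fc = 1 / (2 * pi * 470 * 2.7575e-05)
   = 1 / 0.081431652377374
   = 12.280237 Hz

12.280237 Hz


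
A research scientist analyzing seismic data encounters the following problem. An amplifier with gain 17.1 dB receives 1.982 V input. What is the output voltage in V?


Output voltage from dB gain:
V_out = V_in * 10^(gain_dB / 20)
      = 1.982 * 10^(17.1 / 20)
      = 1.982 * 7.161434
      = 14.194 V

14.194 V


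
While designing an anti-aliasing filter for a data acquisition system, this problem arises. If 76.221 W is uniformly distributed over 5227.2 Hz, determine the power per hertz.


Power spectral density:
PSD = P / BW
    = 76.221 / 5227.2
    = 0.01458161 W/Hz

0.01458161 W/Hz


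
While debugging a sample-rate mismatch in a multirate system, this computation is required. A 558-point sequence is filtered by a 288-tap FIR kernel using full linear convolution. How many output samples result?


Linear convolution output length:
L = N + M - 1
  = 558 + 288 - 1
  = 845 samples

845


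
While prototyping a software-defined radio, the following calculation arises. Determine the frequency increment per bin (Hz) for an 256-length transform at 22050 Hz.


DFT frequency resolution:
df = fs / N
   = 22050 / 256
   = 86.1328 Hz

86.1328 Hz


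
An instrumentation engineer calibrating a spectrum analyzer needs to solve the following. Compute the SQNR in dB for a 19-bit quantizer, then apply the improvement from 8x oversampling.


Step 1 — baseline SQNR at Nyquist:
SQNR_base = 6.02*N + 1.76
          = 6.02*19 + 1.76
          = 116.14 dB

Step 2 — oversampling processing gain:
G = 10*log10(OSR) = 10*log10(8) = 9.03 dB

Step 3 — total:
SQNR_total = 116.14 + 9.03 = 125.17 dB

Base SQNR = 116.14 dB; oversampled SQNR = 125.17 dB


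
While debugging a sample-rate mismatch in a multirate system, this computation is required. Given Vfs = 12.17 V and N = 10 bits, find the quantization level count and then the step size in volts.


Step 1 — number of quantization levels:
L = 2^N = 2^10 = 1024

Step 2 — LSB step size:
delta = Vfs / L
      = 12.17 / 1024
      = 0.01188477 V

Levels = 1024; step size = 0.01188477 V


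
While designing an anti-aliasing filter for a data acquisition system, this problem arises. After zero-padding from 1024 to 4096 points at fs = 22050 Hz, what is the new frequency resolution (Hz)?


Frequency resolution after zero-padding:
N_padded = 1024 * 4 = 4096
df = fs / N_padded
   = 22050 / 4096
   = 5.3833 Hz

5.3833 Hz


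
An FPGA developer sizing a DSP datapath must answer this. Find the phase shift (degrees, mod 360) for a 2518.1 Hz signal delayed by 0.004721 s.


Phase shift from frequency and time delay:
phi = 360 * f * t_delay
    = 360 * 2518.1 * 0.004721
    = 4279.66 degrees
    mod 360 = 319.66 degrees

319.66 degrees


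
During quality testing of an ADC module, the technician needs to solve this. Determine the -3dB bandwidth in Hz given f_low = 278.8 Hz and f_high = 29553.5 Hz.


Bandwidth is the difference of -3dB frequencies:
BW = f_high - f_low
   = 29553.5 - 278.8
   = 29274.7 Hz

29274.7 Hz


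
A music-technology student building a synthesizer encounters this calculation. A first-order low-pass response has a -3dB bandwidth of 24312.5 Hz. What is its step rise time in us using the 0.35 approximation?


Rise time from bandwidth relationship:
tr = 0.35 / BW
   = 0.35 / 24312.5
   = 1.439588689e-05 s
   = 14.3959 us

14.3959 us


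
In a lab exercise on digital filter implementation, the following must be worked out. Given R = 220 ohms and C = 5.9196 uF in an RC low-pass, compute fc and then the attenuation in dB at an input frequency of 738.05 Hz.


Step 1 — cutoff frequency:
fc = 1 / (2*pi*R*C)
C = 5.9196 uF = 5.9196e-06 F
fc = 1 / (2*pi*220*5.9196e-06)
   = 122.21 Hz

Step 2 — magnitude at f = 738.05 Hz:
|H(f)| = 1 / sqrt(1 + (f/fc)^2)
f/fc = 738.05 / 122.21 = 6.039195
|H| = 1 / sqrt(1 + 36.471876) = 0.1633606
|H|_dB = 20*log10(0.1633606) = -15.74 dB

fc = 122.21 Hz; |H(738.05 Hz)| = -15.74 dB


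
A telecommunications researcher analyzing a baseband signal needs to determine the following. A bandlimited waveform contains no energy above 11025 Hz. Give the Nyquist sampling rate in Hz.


The Nyquist rate is twice the maximum frequency component.
fs_min = 2 * fmax
      = 2 * 11025
      = 22050 Hz

22050


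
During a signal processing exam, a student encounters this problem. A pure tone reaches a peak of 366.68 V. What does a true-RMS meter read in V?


RMS voltage for a sinusoidal waveform:
V_rms = V_peak / sqrt(2)
      = 366.68 / 1.414214
      = 259.282 V

259.282 V


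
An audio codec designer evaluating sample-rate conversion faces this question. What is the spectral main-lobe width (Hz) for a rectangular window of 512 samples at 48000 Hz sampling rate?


Main lobe width for a rectangular window:
Width = 2 * fs / N
      = 2 * 48000 / 512
      = 96000 / 512
      = 187.5 Hz

187.5 Hz


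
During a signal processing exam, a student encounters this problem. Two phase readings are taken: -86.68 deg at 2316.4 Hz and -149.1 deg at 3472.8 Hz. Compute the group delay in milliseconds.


Group delay from phase difference:
tau = -d(phi)/d(omega)
d(phi) = -62.42 deg = -1.089435 rad
d(omega) = 2*pi*(3472.8 - 2316.4) = 7265.8755 rad/s
tau = -(-1.089435) / 7265.8755
    = 0.1499 ms

0.1499 ms


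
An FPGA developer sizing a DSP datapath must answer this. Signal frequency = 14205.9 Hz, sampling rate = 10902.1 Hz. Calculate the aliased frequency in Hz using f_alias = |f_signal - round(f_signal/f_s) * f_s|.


Compute the nearest integer multiple of fs to the signal:
n = round(14205.9 / 10902.1) = 1
f_alias = |14205.9 - 1 * 10902.1|
        = |14205.9 - 10902.1|
        = 3303.8 Hz

3303.8


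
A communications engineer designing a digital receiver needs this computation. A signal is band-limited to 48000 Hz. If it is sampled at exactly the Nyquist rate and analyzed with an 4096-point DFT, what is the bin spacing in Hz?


Step 1 — Nyquist sampling rate:
fs = 2 * fmax = 2 * 48000 = 96000 Hz

Step 2 — DFT bin spacing:
df = fs / N = 96000 / 4096 = 23.4375 Hz

23.4375 Hz


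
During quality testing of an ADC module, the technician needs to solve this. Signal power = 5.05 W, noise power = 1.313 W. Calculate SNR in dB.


SNR in decibels:
SNR = 10 * log10(Ps / Pn)
    = 10 * log10(5.05 / 1.313)
    = 10 * log10(3.8462)
    = 10 * 0.585
    = 5.85 dB

5.85 dB


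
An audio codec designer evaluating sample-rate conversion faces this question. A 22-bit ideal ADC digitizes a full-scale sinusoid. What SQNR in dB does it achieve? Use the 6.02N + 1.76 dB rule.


Theoretical SNR for a full-scale sinusoid:
SNR = 6.02 * N + 1.76
    = 6.02 * 22 + 1.76
    = 132.44 + 1.76
    = 134.2 dB

134.2 dB


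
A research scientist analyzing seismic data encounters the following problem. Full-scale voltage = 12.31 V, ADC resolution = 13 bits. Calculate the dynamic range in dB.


Dynamic range from full-scale to LSB:
V_min = V_max / 2^bits = 12.31 / 2^13
DR = 20 * log10(V_max / V_min)
   = 20 * log10(2^13)
   = 20 * 13 * log10(2)
   = 78.27 dB

78.27 dB


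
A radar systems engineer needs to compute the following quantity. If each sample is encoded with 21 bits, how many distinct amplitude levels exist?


Number of quantization levels = 2^N
= 2^21
= 2097152

2097152


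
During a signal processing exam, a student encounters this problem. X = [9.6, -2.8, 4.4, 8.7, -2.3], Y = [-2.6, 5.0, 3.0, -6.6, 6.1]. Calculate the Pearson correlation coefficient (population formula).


Pearson correlation coefficient (population):
r = cov(X,Y) / (std(X) * std(Y))
Mean X = 3.52, Mean Y = 0.98
Cov(X,Y) = -22.8916
Std(X) = 5.26095, Std(Y) = 4.831728
r = -0.9006

-0.9006


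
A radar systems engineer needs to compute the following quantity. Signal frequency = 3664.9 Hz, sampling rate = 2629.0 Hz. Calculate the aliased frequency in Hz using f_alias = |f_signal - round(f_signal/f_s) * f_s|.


Compute the nearest integer multiple of fs to the signal:
n = round(3664.9 / 2629.0) = 1
f_alias = |3664.9 - 1 * 2629.0|
        = |3664.9 - 2629.0|
        = 1035.9 Hz

1035.9


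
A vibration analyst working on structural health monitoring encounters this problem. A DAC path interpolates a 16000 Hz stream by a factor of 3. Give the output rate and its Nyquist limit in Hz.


Step 1 — output sample rate after interpolation by L:
fs_out = L * fs_in = 3 * 16000 = 48000 Hz

Step 2 — Nyquist frequency of the output stream:
f_Nyq = fs_out / 2 = 48000 / 2 = 24000.0 Hz

fs_out = 48000 Hz; f_Nyquist = 24000.0 Hz


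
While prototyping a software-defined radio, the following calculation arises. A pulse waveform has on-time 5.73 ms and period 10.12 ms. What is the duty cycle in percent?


Duty cycle as a percentage:
DC = (t_on / T) * 100
   = (5.73 / 10.12) * 100
   = 0.566206 * 100
   = 56.62 %

56.62 %


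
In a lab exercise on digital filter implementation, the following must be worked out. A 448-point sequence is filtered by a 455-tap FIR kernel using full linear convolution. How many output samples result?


Linear convolution output length:
L = N + M - 1
  = 448 + 455 - 1
  = 902 samples

902


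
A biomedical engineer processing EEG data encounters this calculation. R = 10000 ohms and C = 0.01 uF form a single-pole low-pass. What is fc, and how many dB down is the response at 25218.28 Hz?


Step 1 — cutoff frequency:
fc = 1 / (2*pi*R*C)
C = 0.01 uF = 1e-08 F
fc = 1 / (2*pi*10000*1e-08)
   = 1591.549 Hz

Step 2 — magnitude at f = 25218.28 Hz:
|H(f)| = 1 / sqrt(1 + (f/fc)^2)
f/fc = 25218.28 / 1591.549 = 15.845117
|H| = 1 / sqrt(1 + 251.067733) = 0.0629856
|H|_dB = 20*log10(0.0629856) = -24.02 dB

fc = 1591.549 Hz; |H(25218.28 Hz)| = -24.02 dB


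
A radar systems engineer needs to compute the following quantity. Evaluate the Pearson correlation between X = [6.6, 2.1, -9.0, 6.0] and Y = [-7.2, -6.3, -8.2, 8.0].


Pearson correlation coefficient (population):
r = cov(X,Y) / (std(X) * std(Y))
Mean X = 1.425, Mean Y = -3.425
Cov(X,Y) = 20.143125
Std(X) = 6.261939, Std(Y) = 6.630375
r = 0.4852

0.4852


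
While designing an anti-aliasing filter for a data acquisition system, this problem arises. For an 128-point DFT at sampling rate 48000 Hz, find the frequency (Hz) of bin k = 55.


Frequency of DFT bin k:
f_k = k * fs / N
    = 55 * 48000 / 128
    = 2640000 / 128
    = 20625.0 Hz

20625.0 Hz


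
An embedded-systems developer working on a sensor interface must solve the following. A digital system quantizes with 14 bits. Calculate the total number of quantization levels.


Number of quantization levels = 2^N
= 2^14
= 16384

16384


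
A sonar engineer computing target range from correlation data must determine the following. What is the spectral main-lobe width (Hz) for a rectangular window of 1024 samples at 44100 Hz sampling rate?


Main lobe width for a rectangular window:
Width = 2 * fs / N
      = 2 * 44100 / 1024
      = 88200 / 1024
      = 86.133 Hz

86.133 Hz


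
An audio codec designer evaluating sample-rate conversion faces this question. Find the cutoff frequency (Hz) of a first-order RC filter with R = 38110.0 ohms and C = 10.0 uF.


Cutoff frequency of a first-order RC filter:
fc = 1 / (2 * pi * R * C)
C = 10.0 uF = 1e-05 F
fc = 1 / (2 * pi * 38110.0 * 1e-05)
   = 1 / 2.3945219205661
   = 0.41762 Hz

0.41762 Hz


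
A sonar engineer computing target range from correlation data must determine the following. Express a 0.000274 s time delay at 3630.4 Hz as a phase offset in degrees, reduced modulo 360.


Phase shift from frequency and time delay:
phi = 360 * f * t_delay
    = 360 * 3630.4 * 0.000274
    = 358.1 degrees
    mod 360 = 358.1 degrees

358.1 degrees


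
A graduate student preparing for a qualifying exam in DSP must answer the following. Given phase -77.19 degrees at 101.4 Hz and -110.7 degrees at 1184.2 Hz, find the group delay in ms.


Group delay from phase difference:
tau = -d(phi)/d(omega)
d(phi) = -33.51 deg = -0.58486 rad
d(omega) = 2*pi*(1184.2 - 101.4) = 6803.4331 rad/s
tau = -(-0.58486) / 6803.4331
    = 0.086 ms

0.086 ms


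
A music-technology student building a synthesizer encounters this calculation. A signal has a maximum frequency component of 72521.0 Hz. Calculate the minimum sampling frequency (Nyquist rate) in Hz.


The Nyquist rate is twice the maximum frequency component.
fs_min = 2 * fmax
      = 2 * 72521.0
      = 145042.0 Hz

145042.0


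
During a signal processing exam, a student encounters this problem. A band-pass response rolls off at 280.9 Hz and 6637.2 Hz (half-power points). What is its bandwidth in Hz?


Bandwidth is the difference of -3dB frequencies:
BW = f_high - f_low
   = 6637.2 - 280.9
   = 6356.3 Hz

6356.3 Hz


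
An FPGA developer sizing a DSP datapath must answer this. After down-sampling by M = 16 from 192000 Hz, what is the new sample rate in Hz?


Decimation reduces the sample rate:
fs_out = fs_in / M
       = 192000 / 16
       = 12000.0 Hz

12000.0 Hz


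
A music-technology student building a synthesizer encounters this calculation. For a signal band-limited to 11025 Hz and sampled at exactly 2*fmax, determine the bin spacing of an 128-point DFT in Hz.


Step 1 — Nyquist sampling rate:
fs = 2 * fmax = 2 * 11025 = 22050 Hz

Step 2 — DFT bin spacing:
df = fs / N = 22050 / 128 = 172.2656 Hz

172.2656 Hz


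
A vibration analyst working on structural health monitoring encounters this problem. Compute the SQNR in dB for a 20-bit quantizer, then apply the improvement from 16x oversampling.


Step 1 — baseline SQNR at Nyquist:
SQNR_base = 6.02*N + 1.76
          = 6.02*20 + 1.76
          = 122.16 dB

Step 2 — oversampling processing gain:
G = 10*log10(OSR) = 10*log10(16) = 12.04 dB

Step 3 — total:
SQNR_total = 122.16 + 12.04 = 134.2 dB

Base SQNR = 122.16 dB; oversampled SQNR = 134.2 dB


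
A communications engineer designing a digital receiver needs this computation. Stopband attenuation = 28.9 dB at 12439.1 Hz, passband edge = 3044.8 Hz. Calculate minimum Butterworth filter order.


Butterworth filter order formula:
n = log10(10^(A/10) - 1) / (2 * log10(f_stop/f_pass))
10^(28.9/10) - 1 = 775.2471
f_stop/f_pass = 12439.1 / 3044.8 = 4.0854
n = 2.3636 -> ceil = 3

3


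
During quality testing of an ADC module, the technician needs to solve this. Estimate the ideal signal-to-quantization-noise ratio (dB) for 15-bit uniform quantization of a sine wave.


Theoretical SNR for a full-scale sinusoid:
SNR = 6.02 * N + 1.76
    = 6.02 * 15 + 1.76
    = 90.3 + 1.76
    = 92.06 dB

92.06 dB


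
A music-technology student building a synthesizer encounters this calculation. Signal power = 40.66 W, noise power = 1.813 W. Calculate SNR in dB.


SNR in decibels:
SNR = 10 * log10(Ps / Pn)
    = 10 * log10(40.66 / 1.813)
    = 10 * log10(22.4269)
    = 10 * 1.3508
    = 13.51 dB

13.51 dB


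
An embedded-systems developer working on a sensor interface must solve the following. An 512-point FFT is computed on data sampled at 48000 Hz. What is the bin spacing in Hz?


DFT frequency resolution:
df = fs / N
   = 48000 / 512
   = 93.75 Hz

93.75 Hz


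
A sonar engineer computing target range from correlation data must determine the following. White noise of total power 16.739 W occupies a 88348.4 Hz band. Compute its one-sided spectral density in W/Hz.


Power spectral density:
PSD = P / BW
    = 16.739 / 88348.4
    = 0.00018947 W/Hz

0.00018947 W/Hz


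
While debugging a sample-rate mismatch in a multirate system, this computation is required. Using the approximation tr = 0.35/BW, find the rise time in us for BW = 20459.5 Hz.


Rise time from bandwidth relationship:
tr = 0.35 / BW
   = 0.35 / 20459.5
   = 1.710696742e-05 s
   = 17.107 us

17.107 us


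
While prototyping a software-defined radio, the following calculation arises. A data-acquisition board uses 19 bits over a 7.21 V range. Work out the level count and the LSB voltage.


Step 1 — number of quantization levels:
L = 2^N = 2^19 = 524288

Step 2 — LSB step size:
delta = Vfs / L
      = 7.21 / 524288
      = 1.375e-05 V

Levels = 524288; step size = 1.375e-05 V


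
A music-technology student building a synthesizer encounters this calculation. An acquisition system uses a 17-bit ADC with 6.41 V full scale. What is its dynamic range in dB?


Dynamic range from full-scale to LSB:
V_min = V_max / 2^bits = 6.41 / 2^17
DR = 20 * log10(V_max / V_min)
   = 20 * log10(2^17)
   = 20 * 17 * log10(2)
   = 102.35 dB

102.35 dB


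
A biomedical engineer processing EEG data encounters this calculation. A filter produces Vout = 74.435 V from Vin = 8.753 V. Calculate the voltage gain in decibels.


Voltage gain in dB:
G = 20 * log10(Vout / Vin)
  = 20 * log10(74.435 / 8.753)
  = 20 * log10(8.503942)
  = 20 * 0.92962
  = 18.59 dB

18.59 dB


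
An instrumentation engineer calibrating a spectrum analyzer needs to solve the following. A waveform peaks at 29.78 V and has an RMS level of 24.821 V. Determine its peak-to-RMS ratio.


Crest factor is the ratio of peak to RMS:
CF = V_peak / V_rms
   = 29.78 / 24.821
   = 1.1998

1.1998


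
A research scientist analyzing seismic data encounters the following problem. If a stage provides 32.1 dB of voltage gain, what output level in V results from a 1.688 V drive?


Output voltage from dB gain:
V_out = V_in * 10^(gain_dB / 20)
      = 1.688 * 10^(32.1 / 20)
      = 1.688 * 40.271703
      = 67.9786 V

67.9786 V


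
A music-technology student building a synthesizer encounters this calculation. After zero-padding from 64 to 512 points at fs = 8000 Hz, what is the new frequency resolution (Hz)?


Frequency resolution after zero-padding:
N_padded = 64 * 8 = 512
df = fs / N_padded
   = 8000 / 512
   = 15.625 Hz

15.625 Hz


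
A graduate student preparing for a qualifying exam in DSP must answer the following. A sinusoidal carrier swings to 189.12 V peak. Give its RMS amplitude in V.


RMS voltage for a sinusoidal waveform:
V_rms = V_peak / sqrt(2)
      = 189.12 / 1.414214
      = 133.728 V

133.728 V


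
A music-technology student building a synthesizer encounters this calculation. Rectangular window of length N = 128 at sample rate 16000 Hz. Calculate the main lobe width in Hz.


Main lobe width for a rectangular window:
Width = 2 * fs / N
      = 2 * 16000 / 128
      = 32000 / 128
      = 250.0 Hz

250.0 Hz


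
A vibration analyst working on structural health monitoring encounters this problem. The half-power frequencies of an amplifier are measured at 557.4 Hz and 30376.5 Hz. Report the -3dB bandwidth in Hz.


Bandwidth is the difference of -3dB frequencies:
BW = f_high - f_low
   = 30376.5 - 557.4
   = 29819.1 Hz

29819.1 Hz


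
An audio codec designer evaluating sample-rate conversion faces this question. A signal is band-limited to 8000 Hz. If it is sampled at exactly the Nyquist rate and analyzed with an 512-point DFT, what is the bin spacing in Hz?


Step 1 — Nyquist sampling rate:
fs = 2 * fmax = 2 * 8000 = 16000 Hz

Step 2 — DFT bin spacing:
df = fs / N = 16000 / 512 = 31.25 Hz

31.25 Hz


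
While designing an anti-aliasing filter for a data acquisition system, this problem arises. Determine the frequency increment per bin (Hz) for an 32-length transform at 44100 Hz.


DFT frequency resolution:
df = fs / N
   = 44100 / 32
   = 1378.125 Hz

1378.125 Hz


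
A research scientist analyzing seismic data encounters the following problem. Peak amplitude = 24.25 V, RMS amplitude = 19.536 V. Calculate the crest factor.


Crest factor is the ratio of peak to RMS:
CF = V_peak / V_rms
   = 24.25 / 19.536
   = 1.2413

1.2413


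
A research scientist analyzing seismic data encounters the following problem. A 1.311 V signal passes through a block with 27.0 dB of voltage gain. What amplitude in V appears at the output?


Output voltage from dB gain:
V_out = V_in * 10^(gain_dB / 20)
      = 1.311 * 10^(27.0 / 20)
      = 1.311 * 22.387211
      = 29.3496 V

29.3496 V


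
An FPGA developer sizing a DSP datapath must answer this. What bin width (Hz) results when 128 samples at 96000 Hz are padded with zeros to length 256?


Frequency resolution after zero-padding:
N_padded = 128 * 2 = 256
df = fs / N_padded
   = 96000 / 256
   = 375.0 Hz

375.0 Hz


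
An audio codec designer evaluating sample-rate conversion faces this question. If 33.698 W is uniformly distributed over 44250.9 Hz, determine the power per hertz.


Power spectral density:
PSD = P / BW
    = 33.698 / 44250.9
    = 0.00076152 W/Hz

0.00076152 W/Hz


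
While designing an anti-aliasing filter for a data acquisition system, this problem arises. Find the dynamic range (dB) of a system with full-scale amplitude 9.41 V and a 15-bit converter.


Dynamic range from full-scale to LSB:
V_min = V_max / 2^bits = 9.41 / 2^15
DR = 20 * log10(V_max / V_min)
   = 20 * log10(2^15)
   = 20 * 15 * log10(2)
   = 90.31 dB

90.31 dB


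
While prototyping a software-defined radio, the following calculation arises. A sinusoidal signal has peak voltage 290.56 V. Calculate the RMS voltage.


RMS voltage for a sinusoidal waveform:
V_rms = V_peak / sqrt(2)
      = 290.56 / 1.414214
      = 205.457 V

205.457 V


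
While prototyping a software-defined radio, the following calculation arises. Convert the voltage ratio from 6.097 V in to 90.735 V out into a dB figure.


Voltage gain in dB:
G = 20 * log10(Vout / Vin)
  = 20 * log10(90.735 / 6.097)
  = 20 * log10(14.881909)
  = 20 * 1.172659
  = 23.45 dB

23.45 dB


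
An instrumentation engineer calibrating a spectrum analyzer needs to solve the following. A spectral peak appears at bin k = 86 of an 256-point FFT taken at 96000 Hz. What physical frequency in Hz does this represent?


Frequency of DFT bin k:
f_k = k * fs / N
    = 86 * 96000 / 256
    = 8256000 / 256
    = 32250.0 Hz

32250.0 Hz


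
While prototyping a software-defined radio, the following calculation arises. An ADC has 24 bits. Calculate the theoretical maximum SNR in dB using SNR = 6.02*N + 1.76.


Theoretical SNR for a full-scale sinusoid:
SNR = 6.02 * N + 1.76
    = 6.02 * 24 + 1.76
    = 144.48 + 1.76
    = 146.24 dB

146.24 dB


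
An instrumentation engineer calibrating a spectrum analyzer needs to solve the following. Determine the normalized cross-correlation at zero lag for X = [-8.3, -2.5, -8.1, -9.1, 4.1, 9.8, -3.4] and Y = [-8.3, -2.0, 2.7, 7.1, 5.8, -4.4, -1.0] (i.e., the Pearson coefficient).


Pearson correlation coefficient (population):
r = cov(X,Y) / (std(X) * std(Y))
Mean X = -2.5, Mean Y = -0.0143
Cov(X,Y) = -4.111429
Std(X) = 6.59242, Std(Y) = 5.135153
r = -0.1214

-0.1214


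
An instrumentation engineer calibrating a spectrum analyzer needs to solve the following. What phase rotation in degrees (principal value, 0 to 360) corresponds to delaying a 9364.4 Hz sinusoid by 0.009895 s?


Phase shift from frequency and time delay:
phi = 360 * f * t_delay
    = 360 * 9364.4 * 0.009895
    = 33357.87 degrees
    mod 360 = 237.87 degrees

237.87 degrees


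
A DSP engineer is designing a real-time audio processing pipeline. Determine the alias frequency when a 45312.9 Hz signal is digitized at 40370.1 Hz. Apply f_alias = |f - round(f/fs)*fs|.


Compute the nearest integer multiple of fs to the signal:
n = round(45312.9 / 40370.1) = 1
f_alias = |45312.9 - 1 * 40370.1|
        = |45312.9 - 40370.1|
        = 4942.8 Hz

4942.8


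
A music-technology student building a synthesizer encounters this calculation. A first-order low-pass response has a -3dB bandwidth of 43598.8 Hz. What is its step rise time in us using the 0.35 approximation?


Rise time from bandwidth relationship:
tr = 0.35 / BW
   = 0.35 / 43598.8
   = 8.027743883e-06 s
   = 8.0277 us

8.0277 us


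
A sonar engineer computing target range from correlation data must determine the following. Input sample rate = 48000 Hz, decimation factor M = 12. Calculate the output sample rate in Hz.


Decimation reduces the sample rate:
fs_out = fs_in / M
       = 48000 / 12
       = 4000.0 Hz

4000.0 Hz


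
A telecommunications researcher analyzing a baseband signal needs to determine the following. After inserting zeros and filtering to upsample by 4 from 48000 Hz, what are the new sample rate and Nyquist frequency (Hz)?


Step 1 — output sample rate after interpolation by L:
fs_out = L * fs_in = 4 * 48000 = 192000 Hz

Step 2 — Nyquist frequency of the output stream:
f_Nyq = fs_out / 2 = 192000 / 2 = 96000.0 Hz

fs_out = 192000 Hz; f_Nyquist = 96000.0 Hz


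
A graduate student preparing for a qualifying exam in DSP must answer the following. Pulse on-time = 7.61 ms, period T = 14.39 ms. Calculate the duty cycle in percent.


Duty cycle as a percentage:
DC = (t_on / T) * 100
   = (7.61 / 14.39) * 100
   = 0.528839 * 100
   = 52.88 %

52.88 %


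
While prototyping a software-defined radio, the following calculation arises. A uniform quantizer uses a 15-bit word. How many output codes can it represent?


Number of quantization levels = 2^N
= 2^15
= 32768

32768


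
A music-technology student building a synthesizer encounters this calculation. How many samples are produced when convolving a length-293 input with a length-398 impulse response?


Linear convolution output length:
L = N + M - 1
  = 293 + 398 - 1
  = 690 samples

690


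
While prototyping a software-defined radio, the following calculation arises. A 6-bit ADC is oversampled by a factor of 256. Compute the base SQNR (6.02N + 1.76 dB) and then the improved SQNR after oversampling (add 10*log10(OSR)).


Step 1 — baseline SQNR at Nyquist:
SQNR_base = 6.02*N + 1.76
          = 6.02*6 + 1.76
          = 37.88 dB

Step 2 — oversampling processing gain:
G = 10*log10(OSR) = 10*log10(256) = 24.08 dB

Step 3 — total:
SQNR_total = 37.88 + 24.08 = 61.96 dB

Base SQNR = 37.88 dB; oversampled SQNR = 61.96 dB


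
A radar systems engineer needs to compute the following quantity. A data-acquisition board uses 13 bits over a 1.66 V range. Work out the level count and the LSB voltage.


Step 1 — number of quantization levels:
L = 2^N = 2^13 = 8192

Step 2 — LSB step size:
delta = Vfs / L
      = 1.66 / 8192
      = 0.00020264 V

Levels = 8192; step size = 0.00020264 V


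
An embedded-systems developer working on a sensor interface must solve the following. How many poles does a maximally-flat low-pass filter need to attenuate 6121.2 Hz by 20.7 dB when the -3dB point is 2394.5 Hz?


Butterworth filter order formula:
n = log10(10^(A/10) - 1) / (2 * log10(f_stop/f_pass))
10^(20.7/10) - 1 = 116.4898
f_stop/f_pass = 6121.2 / 2394.5 = 2.5564
n = 2.5346 -> ceil = 3

3


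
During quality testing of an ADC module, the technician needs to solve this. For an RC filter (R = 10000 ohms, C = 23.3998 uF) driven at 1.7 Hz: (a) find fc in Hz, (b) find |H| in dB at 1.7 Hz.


Step 1 — cutoff frequency:
fc = 1 / (2*pi*R*C)
C = 23.3998 uF = 2.33998e-05 F
fc = 1 / (2*pi*10000*2.33998e-05)
   = 0.680155 Hz

Step 2 — magnitude at f = 1.7 Hz:
|H(f)| = 1 / sqrt(1 + (f/fc)^2)
f/fc = 1.7 / 0.680155 = 2.49943
|H| = 1 / sqrt(1 + 6.24715) = 0.3714637
|H|_dB = 20*log10(0.3714637) = -8.6 dB

fc = 0.680155 Hz; |H(1.7 Hz)| = -8.6 dB


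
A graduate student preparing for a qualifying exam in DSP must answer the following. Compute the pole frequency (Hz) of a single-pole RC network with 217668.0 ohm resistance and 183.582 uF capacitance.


Cutoff frequency of a first-order RC filter:
fc = 1 / (2 * pi * R * C)
C = 183.582 uF = 0.000183582 F
fc = 1 / (2 * pi * 217668.0 * 0.000183582)
   = 1 / 251.07562479494
   = 0.003983 Hz

0.003983 Hz


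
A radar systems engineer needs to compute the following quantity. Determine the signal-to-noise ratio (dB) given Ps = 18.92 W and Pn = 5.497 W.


SNR in decibels:
SNR = 10 * log10(Ps / Pn)
    = 10 * log10(18.92 / 5.497)
    = 10 * log10(3.4419)
    = 10 * 0.5368
    = 5.37 dB

5.37 dB


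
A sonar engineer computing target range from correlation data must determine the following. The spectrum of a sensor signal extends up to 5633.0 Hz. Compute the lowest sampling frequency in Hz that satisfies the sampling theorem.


The Nyquist rate is twice the maximum frequency component.
fs_min = 2 * fmax
      = 2 * 5633.0
      = 11266.0 Hz

11266.0


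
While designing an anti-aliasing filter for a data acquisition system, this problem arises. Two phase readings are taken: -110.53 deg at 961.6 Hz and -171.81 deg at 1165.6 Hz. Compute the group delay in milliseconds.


Group delay from phase difference:
tau = -d(phi)/d(omega)
d(phi) = -61.28 deg = -1.069538 rad
d(omega) = 2*pi*(1165.6 - 961.6) = 1281.7698 rad/s
tau = -(-1.069538) / 1281.7698
    = 0.8344 ms

0.8344 ms


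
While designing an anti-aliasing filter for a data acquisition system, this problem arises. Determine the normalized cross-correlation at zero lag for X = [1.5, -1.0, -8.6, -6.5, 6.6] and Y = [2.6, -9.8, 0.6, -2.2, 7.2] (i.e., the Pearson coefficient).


Pearson correlation coefficient (population):
r = cov(X,Y) / (std(X) * std(Y))
Mean X = -1.6, Mean Y = -0.32
Cov(X,Y) = 13.56
Std(X) = 5.481241, Std(Y) = 5.644962
r = 0.4382

0.4382


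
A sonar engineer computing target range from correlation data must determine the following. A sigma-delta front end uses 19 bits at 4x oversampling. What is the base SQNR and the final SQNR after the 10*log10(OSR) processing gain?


Step 1 — baseline SQNR at Nyquist:
SQNR_base = 6.02*N + 1.76
          = 6.02*19 + 1.76
          = 116.14 dB

Step 2 — oversampling processing gain:
G = 10*log10(OSR) = 10*log10(4) = 6.02 dB

Step 3 — total:
SQNR_total = 116.14 + 6.02 = 122.16 dB

Base SQNR = 116.14 dB; oversampled SQNR = 122.16 dB


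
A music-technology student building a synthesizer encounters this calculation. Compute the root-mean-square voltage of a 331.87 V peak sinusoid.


RMS voltage for a sinusoidal waveform:
V_rms = V_peak / sqrt(2)
      = 331.87 / 1.414214
      = 234.668 V

234.668 V


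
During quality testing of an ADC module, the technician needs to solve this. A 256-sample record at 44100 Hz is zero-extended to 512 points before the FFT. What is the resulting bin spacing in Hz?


Frequency resolution after zero-padding:
N_padded = 256 * 2 = 512
df = fs / N_padded
   = 44100 / 512
   = 86.1328 Hz

86.1328 Hz


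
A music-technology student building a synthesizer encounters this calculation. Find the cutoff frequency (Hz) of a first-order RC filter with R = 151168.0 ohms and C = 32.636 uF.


Cutoff frequency of a first-order RC filter:
fc = 1 / (2 * pi * R * C)
C = 32.636 uF = 3.2636e-05 F
fc = 1 / (2 * pi * 151168.0 * 3.2636e-05)
   = 1 / 30.998213138447
   = 0.03226 Hz

0.03226 Hz


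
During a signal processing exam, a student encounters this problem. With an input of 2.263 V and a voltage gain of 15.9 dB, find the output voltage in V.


Output voltage from dB gain:
V_out = V_in * 10^(gain_dB / 20)
      = 2.263 * 10^(15.9 / 20)
      = 2.263 * 6.237348
      = 14.1151 V

14.1151 V


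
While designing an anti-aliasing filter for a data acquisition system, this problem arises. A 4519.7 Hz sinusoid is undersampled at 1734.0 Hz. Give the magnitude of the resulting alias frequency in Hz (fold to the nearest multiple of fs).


Compute the nearest integer multiple of fs to the signal:
n = round(4519.7 / 1734.0) = 3
f_alias = |4519.7 - 3 * 1734.0|
        = |4519.7 - 5202.0|
        = 682.3 Hz

682.3


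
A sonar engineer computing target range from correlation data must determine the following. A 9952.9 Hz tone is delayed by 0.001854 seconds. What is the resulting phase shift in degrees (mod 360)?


Phase shift from frequency and time delay:
phi = 360 * f * t_delay
    = 360 * 9952.9 * 0.001854
    = 6642.96 degrees
    mod 360 = 162.96 degrees

162.96 degrees


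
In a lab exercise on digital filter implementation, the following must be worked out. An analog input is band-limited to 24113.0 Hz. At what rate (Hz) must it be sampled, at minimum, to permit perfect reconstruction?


The Nyquist rate is twice the maximum frequency component.
fs_min = 2 * fmax
      = 2 * 24113.0
      = 48226.0 Hz

48226.0


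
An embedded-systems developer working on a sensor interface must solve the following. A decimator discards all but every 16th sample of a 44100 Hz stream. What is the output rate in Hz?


Decimation reduces the sample rate:
fs_out = fs_in / M
       = 44100 / 16
       = 2756.25 Hz

2756.25 Hz


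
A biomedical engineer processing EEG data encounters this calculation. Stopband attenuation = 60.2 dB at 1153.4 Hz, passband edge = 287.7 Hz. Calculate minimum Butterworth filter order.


Butterworth filter order formula:
n = log10(10^(A/10) - 1) / (2 * log10(f_stop/f_pass))
10^(60.2/10) - 1 = 1047127.5481
f_stop/f_pass = 1153.4 / 287.7 = 4.009
n = 4.9914 -> ceil = 5

5


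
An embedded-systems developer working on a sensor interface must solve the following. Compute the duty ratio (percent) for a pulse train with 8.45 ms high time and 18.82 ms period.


Duty cycle as a percentage:
DC = (t_on / T) * 100
   = (8.45 / 18.82) * 100
   = 0.44899 * 100
   = 44.9 %

44.9 %


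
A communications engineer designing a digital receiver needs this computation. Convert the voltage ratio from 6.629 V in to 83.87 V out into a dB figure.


Voltage gain in dB:
G = 20 * log10(Vout / Vin)
  = 20 * log10(83.87 / 6.629)
  = 20 * log10(12.651984)
  = 20 * 1.102159
  = 22.04 dB

22.04 dB


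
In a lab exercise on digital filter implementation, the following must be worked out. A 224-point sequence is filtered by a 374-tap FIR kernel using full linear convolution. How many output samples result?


Linear convolution output length:
L = N + M - 1
  = 224 + 374 - 1
  = 597 samples

597


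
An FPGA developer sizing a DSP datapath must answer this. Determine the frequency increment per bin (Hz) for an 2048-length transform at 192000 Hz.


DFT frequency resolution:
df = fs / N
   = 192000 / 2048
   = 93.75 Hz

93.75 Hz


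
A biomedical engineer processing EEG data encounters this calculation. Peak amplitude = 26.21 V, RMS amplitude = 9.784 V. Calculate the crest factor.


Crest factor is the ratio of peak to RMS:
CF = V_peak / V_rms
   = 26.21 / 9.784
   = 2.6789

2.6789


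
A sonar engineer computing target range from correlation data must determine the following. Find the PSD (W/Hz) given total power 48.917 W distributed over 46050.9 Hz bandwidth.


Power spectral density:
PSD = P / BW
    = 48.917 / 46050.9
    = 0.00106224 W/Hz

0.00106224 W/Hz


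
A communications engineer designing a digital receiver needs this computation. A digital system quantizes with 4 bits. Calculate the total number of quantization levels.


Number of quantization levels = 2^N
= 2^4
= 16

16


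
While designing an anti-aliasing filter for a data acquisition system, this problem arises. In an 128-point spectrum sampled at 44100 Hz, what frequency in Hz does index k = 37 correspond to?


Frequency of DFT bin k:
f_k = k * fs / N
    = 37 * 44100 / 128
    = 1631700 / 128
    = 12747.656 Hz

12747.656 Hz


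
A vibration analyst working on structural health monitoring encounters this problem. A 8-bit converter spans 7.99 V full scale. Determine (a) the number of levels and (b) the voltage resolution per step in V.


Step 1 — number of quantization levels:
L = 2^N = 2^8 = 256

Step 2 — LSB step size:
delta = Vfs / L
      = 7.99 / 256
      = 0.03121094 V

Levels = 256; step size = 0.03121094 V


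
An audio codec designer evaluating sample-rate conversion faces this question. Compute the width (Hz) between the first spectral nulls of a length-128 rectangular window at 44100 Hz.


Main lobe width for a rectangular window:
Width = 2 * fs / N
      = 2 * 44100 / 128
      = 88200 / 128
      = 689.062 Hz

689.062 Hz


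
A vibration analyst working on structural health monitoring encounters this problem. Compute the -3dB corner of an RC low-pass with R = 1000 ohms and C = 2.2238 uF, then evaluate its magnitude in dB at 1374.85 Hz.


Step 1 — cutoff frequency:
fc = 1 / (2*pi*R*C)
C = 2.2238 uF = 2.2238e-06 F
fc = 1 / (2*pi*1000*2.2238e-06)
   = 71.5689 Hz

Step 2 — magnitude at f = 1374.85 Hz:
|H(f)| = 1 / sqrt(1 + (f/fc)^2)
f/fc = 1374.85 / 71.5689 = 19.21016
|H| = 1 / sqrt(1 + 369.030247) = 0.0519854
|H|_dB = 20*log10(0.0519854) = -25.68 dB

fc = 71.5689 Hz; |H(1374.85 Hz)| = -25.68 dB


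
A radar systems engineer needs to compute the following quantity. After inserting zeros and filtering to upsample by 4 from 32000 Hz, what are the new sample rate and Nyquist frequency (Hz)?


Step 1 — output sample rate after interpolation by L:
fs_out = L * fs_in = 4 * 32000 = 128000 Hz

Step 2 — Nyquist frequency of the output stream:
f_Nyq = fs_out / 2 = 128000 / 2 = 64000.0 Hz

fs_out = 128000 Hz; f_Nyquist = 64000.0 Hz


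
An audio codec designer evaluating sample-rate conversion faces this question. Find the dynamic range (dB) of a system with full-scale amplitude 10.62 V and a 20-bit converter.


Dynamic range from full-scale to LSB:
V_min = V_max / 2^bits = 10.62 / 2^20
DR = 20 * log10(V_max / V_min)
   = 20 * log10(2^20)
   = 20 * 20 * log10(2)
   = 120.41 dB

120.41 dB


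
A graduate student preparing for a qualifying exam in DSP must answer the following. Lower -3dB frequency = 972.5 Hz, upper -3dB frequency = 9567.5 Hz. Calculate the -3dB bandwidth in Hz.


Bandwidth is the difference of -3dB frequencies:
BW = f_high - f_low
   = 9567.5 - 972.5
   = 8595.0 Hz

8595.0 Hz


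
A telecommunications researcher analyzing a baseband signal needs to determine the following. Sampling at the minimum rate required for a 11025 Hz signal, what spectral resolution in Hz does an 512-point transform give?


Step 1 — Nyquist sampling rate:
fs = 2 * fmax = 2 * 11025 = 22050 Hz

Step 2 — DFT bin spacing:
df = fs / N = 22050 / 512 = 43.0664 Hz

43.0664 Hz


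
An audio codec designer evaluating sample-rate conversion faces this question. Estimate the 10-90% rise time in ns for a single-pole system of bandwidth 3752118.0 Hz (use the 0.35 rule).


Rise time from bandwidth relationship:
tr = 0.35 / BW
   = 0.35 / 3752118.0
   = 9.328064842e-08 s
   = 93.2806 ns

93.2806 ns


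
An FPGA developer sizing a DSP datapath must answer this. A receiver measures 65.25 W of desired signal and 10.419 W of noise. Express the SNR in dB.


SNR in decibels:
SNR = 10 * log10(Ps / Pn)
    = 10 * log10(65.25 / 10.419)
    = 10 * log10(6.2626)
    = 10 * 0.7968
    = 7.97 dB

7.97 dB


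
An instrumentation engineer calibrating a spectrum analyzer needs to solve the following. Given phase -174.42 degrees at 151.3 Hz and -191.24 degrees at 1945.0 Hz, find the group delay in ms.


Group delay from phase difference:
tau = -d(phi)/d(omega)
d(phi) = -16.82 deg = -0.293564 rad
d(omega) = 2*pi*(1945.0 - 151.3) = 11270.1495 rad/s
tau = -(-0.293564) / 11270.1495
    = 0.026 ms

0.026 ms
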